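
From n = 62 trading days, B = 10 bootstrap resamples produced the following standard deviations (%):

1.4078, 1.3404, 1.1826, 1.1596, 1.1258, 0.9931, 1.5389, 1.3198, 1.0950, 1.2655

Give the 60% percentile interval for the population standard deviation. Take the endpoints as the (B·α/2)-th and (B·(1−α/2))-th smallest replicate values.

(1.0950, 1.3404)

Sorted replicates: 0.9931, 1.0950, 1.1258, 1.1596, 1.1826, 1.2655, 1.3198, 1.3404, 1.4078, 1.5389
α = 0.40; lower rank = 10 × 0.200 = 2; upper rank = 10 × 0.800 = 8.
The 2nd smallest replicate is 1.0950; the 8th is 1.3404.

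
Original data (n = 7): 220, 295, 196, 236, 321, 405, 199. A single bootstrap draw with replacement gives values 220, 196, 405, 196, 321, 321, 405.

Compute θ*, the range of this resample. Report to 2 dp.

Range = 405 − 196 = 209.00

θ* = 209.00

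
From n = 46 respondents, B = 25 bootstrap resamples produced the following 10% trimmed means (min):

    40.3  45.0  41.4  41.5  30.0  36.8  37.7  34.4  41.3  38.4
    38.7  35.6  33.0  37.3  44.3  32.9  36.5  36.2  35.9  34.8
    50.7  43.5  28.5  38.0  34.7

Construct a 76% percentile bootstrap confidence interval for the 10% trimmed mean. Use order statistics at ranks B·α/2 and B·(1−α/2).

(32.9, 43.5)

Sorted replicates: 28.5, 30.0, 32.9, 33.0, 34.4, 34.7, 34.8, 35.6, 35.9, 36.2, 36.5, 36.8, 37.3, 37.7, 38.0, 38.4, 38.7, 40.3, 41.3, 41.4, 41.5, 43.5, 44.3, 45.0, 50.7
α = 0.24; lower rank = 25 × 0.120 = 3; upper rank = 25 × 0.880 = 22.
The 3rd smallest replicate is 32.9; the 22nd is 43.5.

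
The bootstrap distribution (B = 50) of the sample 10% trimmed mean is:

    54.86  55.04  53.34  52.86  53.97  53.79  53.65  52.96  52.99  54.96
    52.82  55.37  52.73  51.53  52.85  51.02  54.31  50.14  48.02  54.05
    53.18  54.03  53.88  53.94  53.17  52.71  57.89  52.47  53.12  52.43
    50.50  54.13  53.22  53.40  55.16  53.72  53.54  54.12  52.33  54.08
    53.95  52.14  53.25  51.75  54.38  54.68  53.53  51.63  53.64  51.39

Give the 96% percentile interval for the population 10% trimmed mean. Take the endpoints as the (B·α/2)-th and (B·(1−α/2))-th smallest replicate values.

(48.02, 55.37)

Sorted replicates: 48.02, 50.14, 50.50, 51.02, 51.39, 51.53, 51.63, 51.75, 52.14, 52.33, 52.43, 52.47, 52.71, 52.73, 52.82, 52.85, 52.86, 52.96, 52.99, 53.12, 53.17, 53.18, 53.22, 53.25, 53.34, 53.40, 53.53, 53.54, 53.64, 53.65, 53.72, 53.79, 53.88, 53.94, 53.95, 53.97, 54.03, 54.05, 54.08, 54.12, 54.13, 54.31, 54.38, 54.68, 54.86, 54.96, 55.04, 55.16, 55.37, 57.89
α = 0.04; lower rank = 50 × 0.020 = 1; upper rank = 50 × 0.980 = 49.
The 1st smallest replicate is 48.02; the 49th is 55.37.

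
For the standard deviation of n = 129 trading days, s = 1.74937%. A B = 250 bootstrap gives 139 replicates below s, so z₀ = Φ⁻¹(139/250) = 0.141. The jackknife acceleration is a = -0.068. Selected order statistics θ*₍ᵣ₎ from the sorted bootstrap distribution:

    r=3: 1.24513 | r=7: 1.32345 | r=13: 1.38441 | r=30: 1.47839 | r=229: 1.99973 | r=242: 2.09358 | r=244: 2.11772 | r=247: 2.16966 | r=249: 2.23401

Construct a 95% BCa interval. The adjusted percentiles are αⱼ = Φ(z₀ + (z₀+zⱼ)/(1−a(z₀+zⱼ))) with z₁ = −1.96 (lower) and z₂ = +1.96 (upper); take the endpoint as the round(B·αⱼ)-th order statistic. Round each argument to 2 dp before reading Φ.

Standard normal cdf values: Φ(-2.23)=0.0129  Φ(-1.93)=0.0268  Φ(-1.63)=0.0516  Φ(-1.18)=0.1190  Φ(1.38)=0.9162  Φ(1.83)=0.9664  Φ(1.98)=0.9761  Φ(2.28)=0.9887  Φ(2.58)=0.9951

(1.32345, 2.11772)

Lower: z₀ + z₁ = 0.141 + (-1.960) = -1.819; 1 − a(z₀+z₁) = 1 − (-0.068)(-1.819) = 0.8763; argument = 0.141 + (-1.819)/0.8763 = -1.9348 → -1.93.
α₁ = Φ(-1.93) = 0.0268; rank = round(250 × 0.0268) = 7; θ*₍7₎ = 1.32345.
Upper: z₀ + z₂ = 2.101; 1 − a(z₀+z₂) = 1.1429; argument = 1.9794 → 1.98; α₂ = 0.9761; rank = 244; θ*₍244₎ = 2.11772.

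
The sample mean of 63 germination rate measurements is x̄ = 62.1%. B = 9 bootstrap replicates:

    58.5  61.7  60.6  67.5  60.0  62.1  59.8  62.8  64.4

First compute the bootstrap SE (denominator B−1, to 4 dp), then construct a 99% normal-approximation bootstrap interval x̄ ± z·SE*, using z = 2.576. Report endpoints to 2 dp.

(55.06, 69.14)

Mean of replicates = 61.9333; sum of squared deviations = 59.7600; SE* = √(59.7600/8) = 2.7331
Margin = 2.576 × 2.7331 = 7.040
Interval: 62.1 ± 7.040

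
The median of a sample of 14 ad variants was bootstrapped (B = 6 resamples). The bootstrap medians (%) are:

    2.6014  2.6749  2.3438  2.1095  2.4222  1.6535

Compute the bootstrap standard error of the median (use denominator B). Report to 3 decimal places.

Bootstrap SE is the standard deviation of the 6 replicate medians.
Mean of replicates: (2.6014 + 2.6749 + 2.3438 + 2.1095 + 2.4222 + 1.6535) / 6 = 13.80530 / 6 = 2.30088
Sum of squared deviations: (+0.30052)² + (+0.37402)² + (+0.04292)² + (−0.19138)² + (+0.12132)² + (−0.64738)² = 0.70249
Variance = 0.70249 / 6 = 0.11708
SE* = √0.11708

SE* = 0.342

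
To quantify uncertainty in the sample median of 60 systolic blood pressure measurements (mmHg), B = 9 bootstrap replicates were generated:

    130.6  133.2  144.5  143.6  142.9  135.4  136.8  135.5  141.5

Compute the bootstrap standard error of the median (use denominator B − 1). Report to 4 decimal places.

SE* = 5.0209

Bootstrap SE is the standard deviation of the 9 replicate medians.
Mean of replicates: (130.6 + 133.2 + 144.5 + 143.6 + 142.9 + 135.4 + 136.8 + 135.5 + 141.5) / 9 = 1244.00000 / 9 = 138.22222
Sum of squared deviations: (−7.62222)² + (−5.02222)² + (+6.27778)² + (+5.37778)² + (+4.67778)² + (−2.82222)² + (−1.42222)² + (−2.72222)² + (+3.27778)² = 201.67556
Variance = 201.67556 / 8 = 25.20944
SE* = √25.20944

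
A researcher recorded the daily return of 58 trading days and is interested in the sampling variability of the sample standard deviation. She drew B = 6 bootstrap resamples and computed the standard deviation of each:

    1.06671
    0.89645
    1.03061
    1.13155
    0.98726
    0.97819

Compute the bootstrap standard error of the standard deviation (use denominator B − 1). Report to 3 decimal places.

Bootstrap SE is the standard deviation of the 6 replicate standard deviations.
Mean of replicates: (1.06671 + 0.89645 + 1.03061 + 1.13155 + 0.98726 + 0.97819) / 6 = 6.090770 / 6 = 1.015128
Sum of squared deviations: (+0.051582)² + (−0.118678)² + (+0.015482)² + (+0.116422)² + (−0.027868)² + (−0.036938)² = 0.032680
Variance = 0.032680 / 5 = 0.006536
SE* = √0.006536

SE* = 0.081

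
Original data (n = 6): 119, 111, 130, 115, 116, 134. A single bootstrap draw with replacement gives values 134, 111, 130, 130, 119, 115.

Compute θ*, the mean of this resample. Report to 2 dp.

θ* = 123.17

Mean = (134 + 111 + 130 + 130 + 119 + 115) / 6 = 739.0 / 6 = 123.17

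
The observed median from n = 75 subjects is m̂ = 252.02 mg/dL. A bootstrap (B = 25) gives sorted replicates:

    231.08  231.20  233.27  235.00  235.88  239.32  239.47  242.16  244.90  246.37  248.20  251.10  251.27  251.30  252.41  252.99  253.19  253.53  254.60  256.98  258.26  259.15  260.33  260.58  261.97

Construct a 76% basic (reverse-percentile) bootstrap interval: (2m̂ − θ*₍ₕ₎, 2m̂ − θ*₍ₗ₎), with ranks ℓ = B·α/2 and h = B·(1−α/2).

Percentile endpoints at ranks 3 and 22: θ*₍3₎ = 233.27, θ*₍22₎ = 259.15.
Basic interval reflects these around m̂:
  lower = 2 × 252.02 − 259.15 = 244.89
  upper = 2 × 252.02 − 233.27 = 270.77

(244.89, 270.77)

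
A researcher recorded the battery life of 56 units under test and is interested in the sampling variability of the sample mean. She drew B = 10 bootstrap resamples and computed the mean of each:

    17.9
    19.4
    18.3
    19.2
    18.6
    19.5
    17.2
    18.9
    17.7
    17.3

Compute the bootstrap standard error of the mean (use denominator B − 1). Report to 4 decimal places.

Bootstrap SE is the standard deviation of the 10 replicate means.
Mean of replicates: (17.9 + 19.4 + 18.3 + 19.2 + 18.6 + 19.5 + 17.2 + 18.9 + 17.7 + 17.3) / 10 = 184.00000 / 10 = 18.40000
Sum of squared deviations: (−0.50000)² + (+1.00000)² + (−0.10000)² + (+0.80000)² + (+0.20000)² + (+1.10000)² + (−1.20000)² + (+0.50000)² + (−0.70000)² + (−1.10000)² = 6.54000
Variance = 6.54000 / 9 = 0.72667
SE* = √0.72667

SE* = 0.8524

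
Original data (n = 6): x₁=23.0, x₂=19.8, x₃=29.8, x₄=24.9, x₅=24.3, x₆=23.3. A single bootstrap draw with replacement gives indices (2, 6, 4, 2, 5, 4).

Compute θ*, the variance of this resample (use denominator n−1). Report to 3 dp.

Resample values: 19.8, 23.3, 24.9, 19.8, 24.3, 24.9.
Mean = 22.8333; sum of squared deviations = 29.3133
s² = 29.3133 / 5 = 5.8627

θ* = 5.863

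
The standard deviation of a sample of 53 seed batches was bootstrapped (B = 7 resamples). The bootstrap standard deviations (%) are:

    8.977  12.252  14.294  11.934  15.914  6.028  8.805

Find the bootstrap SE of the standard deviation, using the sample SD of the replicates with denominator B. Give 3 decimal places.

SE* = 3.182

Bootstrap SE is the standard deviation of the 7 replicate standard deviations.
Mean of replicates: (8.977 + 12.252 + 14.294 + 11.934 + 15.914 + 6.028 + 8.805) / 7 = 78.2040 / 7 = 11.1720
Sum of squared deviations: (−2.1950)² + (+1.0800)² + (+3.1220)² + (+0.7620)² + (+4.7420)² + (−5.1440)² + (−2.3670)² = 70.8619
Variance = 70.8619 / 7 = 10.1231
SE* = √10.1231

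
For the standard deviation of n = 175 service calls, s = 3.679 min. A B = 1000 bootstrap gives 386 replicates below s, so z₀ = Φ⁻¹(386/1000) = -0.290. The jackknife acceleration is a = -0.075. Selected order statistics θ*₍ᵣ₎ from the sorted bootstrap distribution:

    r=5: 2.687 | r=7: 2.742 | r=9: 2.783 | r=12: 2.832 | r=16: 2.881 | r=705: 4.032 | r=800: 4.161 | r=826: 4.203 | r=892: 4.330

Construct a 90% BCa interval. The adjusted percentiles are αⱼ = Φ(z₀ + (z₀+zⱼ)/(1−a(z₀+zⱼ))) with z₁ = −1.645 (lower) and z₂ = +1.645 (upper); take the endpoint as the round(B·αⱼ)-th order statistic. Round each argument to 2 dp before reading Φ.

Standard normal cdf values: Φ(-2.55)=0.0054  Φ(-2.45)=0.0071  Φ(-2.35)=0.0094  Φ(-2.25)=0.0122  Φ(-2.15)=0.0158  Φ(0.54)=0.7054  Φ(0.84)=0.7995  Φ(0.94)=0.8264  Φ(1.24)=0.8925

(2.687, 4.203)

Lower: z₀ + z₁ = -0.290 + (-1.645) = -1.935; 1 − a(z₀+z₁) = 1 − (-0.075)(-1.935) = 0.8549; argument = -0.290 + (-1.935)/0.8549 = -2.5535 → -2.55.
α₁ = Φ(-2.55) = 0.0054; rank = round(1000 × 0.0054) = 5; θ*₍5₎ = 2.687.
Upper: z₀ + z₂ = 1.355; 1 − a(z₀+z₂) = 1.1016; argument = 0.9400 → 0.94; α₂ = 0.8264; rank = 826; θ*₍826₎ = 4.203.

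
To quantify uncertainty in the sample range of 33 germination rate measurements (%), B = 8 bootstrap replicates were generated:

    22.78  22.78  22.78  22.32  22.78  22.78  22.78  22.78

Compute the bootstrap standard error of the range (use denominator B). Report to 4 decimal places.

Bootstrap SE is the standard deviation of the 8 replicate ranges.
Mean of replicates: (22.78 + 22.78 + 22.78 + 22.32 + 22.78 + 22.78 + 22.78 + 22.78) / 8 = 181.78000 / 8 = 22.72250
Sum of squared deviations: (+0.05750)² + (+0.05750)² + (+0.05750)² + (−0.40250)² + (+0.05750)² + (+0.05750)² + (+0.05750)² + (+0.05750)² = 0.18515
Variance = 0.18515 / 8 = 0.02314
SE* = √0.02314

SE* = 0.1521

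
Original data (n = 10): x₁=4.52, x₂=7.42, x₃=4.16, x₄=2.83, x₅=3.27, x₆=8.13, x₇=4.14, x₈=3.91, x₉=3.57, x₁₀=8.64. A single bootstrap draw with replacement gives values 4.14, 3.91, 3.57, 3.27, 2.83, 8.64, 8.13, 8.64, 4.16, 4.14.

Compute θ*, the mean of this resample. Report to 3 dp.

Mean = (4.14 + 3.91 + 3.57 + 3.27 + 2.83 + 8.64 + 8.13 + 8.64 + 4.16 + 4.14) / 10 = 51.430 / 10 = 5.143

θ* = 5.143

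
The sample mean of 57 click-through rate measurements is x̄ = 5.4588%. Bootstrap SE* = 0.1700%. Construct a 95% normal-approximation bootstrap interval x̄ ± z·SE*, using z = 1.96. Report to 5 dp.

Margin = 1.96 × 0.1700 = 0.333200
Interval: 5.4588 ± 0.333200

(5.12560, 5.79200)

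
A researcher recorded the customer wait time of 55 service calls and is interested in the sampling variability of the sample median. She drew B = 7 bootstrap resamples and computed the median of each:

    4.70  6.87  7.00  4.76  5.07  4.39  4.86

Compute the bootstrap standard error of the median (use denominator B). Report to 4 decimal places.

Bootstrap SE is the standard deviation of the 7 replicate medians.
Mean of replicates: (4.70 + 6.87 + 7.00 + 4.76 + 5.07 + 4.39 + 4.86) / 7 = 37.65000 / 7 = 5.37857
Sum of squared deviations: (−0.67857)² + (+1.49143)² + (+1.62143)² + (−0.61857)² + (−0.30857)² + (−0.98857)² + (−0.51857)² = 7.03789
Variance = 7.03789 / 7 = 1.00541
SE* = √1.00541

SE* = 1.0027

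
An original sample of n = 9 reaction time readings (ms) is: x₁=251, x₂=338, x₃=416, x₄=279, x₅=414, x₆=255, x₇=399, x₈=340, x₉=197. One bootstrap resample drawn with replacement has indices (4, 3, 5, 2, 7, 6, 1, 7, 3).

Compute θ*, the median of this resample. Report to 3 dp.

θ* = 399.000

Resample values: 279, 416, 414, 338, 399, 255, 251, 399, 416.
Sorted: 251, 255, 279, 338, 399, 399, 414, 416, 416
Median = middle value = 399.000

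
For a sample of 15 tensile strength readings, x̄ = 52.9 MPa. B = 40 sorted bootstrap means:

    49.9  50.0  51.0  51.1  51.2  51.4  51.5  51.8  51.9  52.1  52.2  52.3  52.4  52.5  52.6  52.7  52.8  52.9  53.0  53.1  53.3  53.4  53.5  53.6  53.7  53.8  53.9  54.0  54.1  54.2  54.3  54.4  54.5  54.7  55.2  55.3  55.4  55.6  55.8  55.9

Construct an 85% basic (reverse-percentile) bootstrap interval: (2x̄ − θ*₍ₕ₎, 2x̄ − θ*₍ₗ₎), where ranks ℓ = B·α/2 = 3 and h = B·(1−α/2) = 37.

(50.4, 54.8)

Percentile endpoints at ranks 3 and 37: θ*₍3₎ = 51.0, θ*₍37₎ = 55.4.
Basic interval reflects these around x̄:
  lower = 2 × 52.9 − 55.4 = 50.4
  upper = 2 × 52.9 − 51.0 = 54.8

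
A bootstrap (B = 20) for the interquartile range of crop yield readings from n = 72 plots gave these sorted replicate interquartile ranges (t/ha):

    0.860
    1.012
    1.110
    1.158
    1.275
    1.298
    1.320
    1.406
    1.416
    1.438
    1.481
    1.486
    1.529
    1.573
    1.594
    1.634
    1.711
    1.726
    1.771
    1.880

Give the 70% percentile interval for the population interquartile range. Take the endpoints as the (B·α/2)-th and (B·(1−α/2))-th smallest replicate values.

(1.110, 1.711)

α = 0.30; lower rank = 20 × 0.150 = 3; upper rank = 20 × 0.850 = 17.
The 3rd smallest replicate is 1.110; the 17th is 1.711.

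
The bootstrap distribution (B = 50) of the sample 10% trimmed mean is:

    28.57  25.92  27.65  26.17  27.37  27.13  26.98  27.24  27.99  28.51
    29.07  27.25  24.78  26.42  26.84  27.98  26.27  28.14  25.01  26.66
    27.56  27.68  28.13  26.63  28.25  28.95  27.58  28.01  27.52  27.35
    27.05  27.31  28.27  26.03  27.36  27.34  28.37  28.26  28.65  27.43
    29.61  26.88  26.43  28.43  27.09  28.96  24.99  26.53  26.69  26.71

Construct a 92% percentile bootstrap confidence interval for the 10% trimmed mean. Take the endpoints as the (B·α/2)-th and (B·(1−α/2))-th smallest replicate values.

Sorted replicates: 24.78, 24.99, 25.01, 25.92, 26.03, 26.17, 26.27, 26.42, 26.43, 26.53, 26.63, 26.66, 26.69, 26.71, 26.84, 26.88, 26.98, 27.05, 27.09, 27.13, 27.24, 27.25, 27.31, 27.34, 27.35, 27.36, 27.37, 27.43, 27.52, 27.56, 27.58, 27.65, 27.68, 27.98, 27.99, 28.01, 28.13, 28.14, 28.25, 28.26, 28.27, 28.37, 28.43, 28.51, 28.57, 28.65, 28.95, 28.96, 29.07, 29.61
α = 0.08; lower rank = 50 × 0.040 = 2; upper rank = 50 × 0.960 = 48.
The 2nd smallest replicate is 24.99; the 48th is 28.96.

(24.99, 28.96)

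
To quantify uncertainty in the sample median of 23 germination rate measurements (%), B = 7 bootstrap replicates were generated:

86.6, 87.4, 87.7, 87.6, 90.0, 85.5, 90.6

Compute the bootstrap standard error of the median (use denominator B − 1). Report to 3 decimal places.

SE* = 1.804

Bootstrap SE is the standard deviation of the 7 replicate medians.
Mean of replicates: (86.6 + 87.4 + 87.7 + 87.6 + 90.0 + 85.5 + 90.6) / 7 = 615.4000 / 7 = 87.9143
Sum of squared deviations: (−1.3143)² + (−0.5143)² + (−0.2143)² + (−0.3143)² + (+2.0857)² + (−2.4143)² + (+2.6857)² = 19.5286
Variance = 19.5286 / 6 = 3.2548
SE* = √3.2548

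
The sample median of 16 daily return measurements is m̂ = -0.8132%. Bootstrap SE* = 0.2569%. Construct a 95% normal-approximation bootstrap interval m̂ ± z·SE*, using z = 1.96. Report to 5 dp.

Margin = 1.96 × 0.2569 = 0.503524
Interval: -0.8132 ± 0.503524

(-1.31672, -0.30968)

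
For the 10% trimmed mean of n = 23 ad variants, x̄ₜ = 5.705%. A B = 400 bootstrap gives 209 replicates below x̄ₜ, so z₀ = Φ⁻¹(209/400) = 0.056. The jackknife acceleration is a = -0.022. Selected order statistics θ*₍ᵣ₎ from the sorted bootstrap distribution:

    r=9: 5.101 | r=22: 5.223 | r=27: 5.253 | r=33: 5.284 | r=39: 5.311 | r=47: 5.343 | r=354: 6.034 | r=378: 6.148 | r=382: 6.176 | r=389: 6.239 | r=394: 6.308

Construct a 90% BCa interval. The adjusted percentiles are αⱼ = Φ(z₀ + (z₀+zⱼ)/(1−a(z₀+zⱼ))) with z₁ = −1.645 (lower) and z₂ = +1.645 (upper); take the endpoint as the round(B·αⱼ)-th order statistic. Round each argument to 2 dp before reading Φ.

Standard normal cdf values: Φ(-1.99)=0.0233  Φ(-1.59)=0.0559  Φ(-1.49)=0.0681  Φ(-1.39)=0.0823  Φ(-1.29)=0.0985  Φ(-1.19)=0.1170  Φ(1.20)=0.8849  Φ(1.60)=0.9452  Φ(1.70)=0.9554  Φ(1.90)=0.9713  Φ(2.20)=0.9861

Lower: z₀ + z₁ = 0.056 + (-1.645) = -1.589; 1 − a(z₀+z₁) = 1 − (-0.022)(-1.589) = 0.9650; argument = 0.056 + (-1.589)/0.9650 = -1.5906 → -1.59.
α₁ = Φ(-1.59) = 0.0559; rank = round(400 × 0.0559) = 22; θ*₍22₎ = 5.223.
Upper: z₀ + z₂ = 1.701; 1 − a(z₀+z₂) = 1.0374; argument = 1.6956 → 1.70; α₂ = 0.9554; rank = 382; θ*₍382₎ = 6.176.

(5.223, 6.176)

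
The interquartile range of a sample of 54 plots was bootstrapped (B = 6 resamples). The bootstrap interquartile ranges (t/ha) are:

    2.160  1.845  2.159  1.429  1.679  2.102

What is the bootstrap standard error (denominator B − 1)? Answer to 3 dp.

Bootstrap SE is the standard deviation of the 6 replicate interquartile ranges.
Mean of replicates: (2.160 + 1.845 + 2.159 + 1.429 + 1.679 + 2.102) / 6 = 11.3740 / 6 = 1.8957
Sum of squared deviations: (+0.2643)² + (−0.0507)² + (+0.2633)² + (−0.4667)² + (−0.2167)² + (+0.2063)² = 0.4491
Variance = 0.4491 / 5 = 0.0898
SE* = √0.0898

SE* = 0.300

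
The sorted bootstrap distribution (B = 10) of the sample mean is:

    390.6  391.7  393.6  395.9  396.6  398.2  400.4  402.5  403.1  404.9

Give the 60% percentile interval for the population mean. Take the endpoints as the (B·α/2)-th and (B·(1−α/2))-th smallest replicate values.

α = 0.40; lower rank = 10 × 0.200 = 2; upper rank = 10 × 0.800 = 8.
The 2nd smallest replicate is 391.7; the 8th is 402.5.

(391.7, 402.5)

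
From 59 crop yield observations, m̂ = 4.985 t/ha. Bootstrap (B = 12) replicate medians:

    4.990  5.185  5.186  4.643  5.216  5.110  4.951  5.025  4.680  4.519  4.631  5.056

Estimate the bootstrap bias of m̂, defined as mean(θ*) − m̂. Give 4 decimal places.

bias = −0.0523

mean(θ*) = (4.990 + 5.185 + 5.186 + 4.643 + 5.216 + 5.110 + 4.951 + 5.025 + 4.680 + 4.519 + 4.631 + 5.056) / 12 = 4.93267
bias = 4.93267 − 4.985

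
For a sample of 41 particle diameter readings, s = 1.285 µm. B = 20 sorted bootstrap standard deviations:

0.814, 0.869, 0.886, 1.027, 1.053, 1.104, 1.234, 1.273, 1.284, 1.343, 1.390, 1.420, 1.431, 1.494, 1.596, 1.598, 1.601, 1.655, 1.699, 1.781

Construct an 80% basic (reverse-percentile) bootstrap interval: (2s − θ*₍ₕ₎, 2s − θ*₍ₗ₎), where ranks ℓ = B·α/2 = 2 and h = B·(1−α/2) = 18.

Percentile endpoints at ranks 2 and 18: θ*₍2₎ = 0.869, θ*₍18₎ = 1.655.
Basic interval reflects these around s:
  lower = 2 × 1.285 − 1.655 = 0.915
  upper = 2 × 1.285 − 0.869 = 1.701

(0.915, 1.701)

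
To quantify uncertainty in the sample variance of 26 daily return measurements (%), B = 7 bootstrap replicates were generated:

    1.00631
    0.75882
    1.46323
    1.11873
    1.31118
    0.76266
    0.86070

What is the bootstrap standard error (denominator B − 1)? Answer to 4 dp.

Bootstrap SE is the standard deviation of the 7 replicate variances.
Mean of replicates: (1.00631 + 0.75882 + 1.46323 + 1.11873 + 1.31118 + 0.76266 + 0.86070) / 7 = 7.281630 / 7 = 1.040233
Sum of squared deviations: (−0.033923)² + (−0.281413)² + (+0.422997)² + (+0.078497)² + (+0.270947)² + (−0.277573)² + (−0.179533)² = 0.448123
Variance = 0.448123 / 6 = 0.074687
SE* = √0.074687

SE* = 0.2733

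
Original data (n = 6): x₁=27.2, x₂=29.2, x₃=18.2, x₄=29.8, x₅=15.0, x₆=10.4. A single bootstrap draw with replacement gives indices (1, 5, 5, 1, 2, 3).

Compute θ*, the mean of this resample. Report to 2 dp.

θ* = 21.97

Resample values: 27.2, 15.0, 15.0, 27.2, 29.2, 18.2.
Mean = (27.2 + 15.0 + 15.0 + 27.2 + 29.2 + 18.2) / 6 = 131.80 / 6 = 21.97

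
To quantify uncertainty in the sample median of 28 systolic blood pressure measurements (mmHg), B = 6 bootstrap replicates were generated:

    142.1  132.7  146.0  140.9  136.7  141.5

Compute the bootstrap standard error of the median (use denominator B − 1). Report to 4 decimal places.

Bootstrap SE is the standard deviation of the 6 replicate medians.
Mean of replicates: (142.1 + 132.7 + 146.0 + 140.9 + 136.7 + 141.5) / 6 = 839.90000 / 6 = 139.98333
Sum of squared deviations: (+2.11667)² + (−7.28333)² + (+6.01667)² + (+0.91667)² + (−3.28333)² + (+1.51667)² = 107.64833
Variance = 107.64833 / 5 = 21.52967
SE* = √21.52967

SE* = 4.6400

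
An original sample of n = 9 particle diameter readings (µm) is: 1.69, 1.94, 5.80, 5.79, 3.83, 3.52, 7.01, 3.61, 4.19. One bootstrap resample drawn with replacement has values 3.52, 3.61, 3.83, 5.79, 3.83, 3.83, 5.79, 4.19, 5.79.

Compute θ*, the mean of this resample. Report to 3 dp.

θ* = 4.464

Mean = (3.52 + 3.61 + 3.83 + 5.79 + 3.83 + 3.83 + 5.79 + 4.19 + 5.79) / 9 = 40.180 / 9 = 4.464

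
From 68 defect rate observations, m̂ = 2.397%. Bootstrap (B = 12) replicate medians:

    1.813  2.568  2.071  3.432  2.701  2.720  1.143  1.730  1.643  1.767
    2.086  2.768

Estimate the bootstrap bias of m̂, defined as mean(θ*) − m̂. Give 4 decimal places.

bias = −0.1935

mean(θ*) = (1.813 + 2.568 + 2.071 + 3.432 + 2.701 + 2.720 + 1.143 + 1.730 + 1.643 + 1.767 + 2.086 + 2.768) / 12 = 2.20350
bias = 2.20350 − 2.397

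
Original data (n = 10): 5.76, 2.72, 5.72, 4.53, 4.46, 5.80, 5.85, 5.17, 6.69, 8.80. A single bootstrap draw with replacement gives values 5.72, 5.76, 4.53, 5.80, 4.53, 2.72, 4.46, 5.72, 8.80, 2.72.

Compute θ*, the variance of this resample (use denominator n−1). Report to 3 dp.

θ* = 3.085

Mean = 5.0760; sum of squared deviations = 27.7668
s² = 27.7668 / 9 = 3.0852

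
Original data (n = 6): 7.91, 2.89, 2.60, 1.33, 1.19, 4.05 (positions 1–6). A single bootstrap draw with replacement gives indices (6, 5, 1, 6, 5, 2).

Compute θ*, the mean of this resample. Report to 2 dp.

θ* = 3.55

Resample values: 4.05, 1.19, 7.91, 4.05, 1.19, 2.89.
Mean = (4.05 + 1.19 + 7.91 + 4.05 + 1.19 + 2.89) / 6 = 21.280 / 6 = 3.55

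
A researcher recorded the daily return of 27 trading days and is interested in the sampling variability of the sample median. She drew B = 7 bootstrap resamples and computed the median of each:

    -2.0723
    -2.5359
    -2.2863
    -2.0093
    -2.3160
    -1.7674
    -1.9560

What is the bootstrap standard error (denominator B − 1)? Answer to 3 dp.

Bootstrap SE is the standard deviation of the 7 replicate medians.
Mean of replicates: ((-2.0723) + (-2.5359) + (-2.2863) + (-2.0093) + (-2.3160) + (-1.7674) + (-1.9560)) / 7 = -14.94320 / 7 = -2.13474
Sum of squared deviations: (+0.06244)² + (−0.40116)² + (−0.15156)² + (+0.12544)² + (−0.18126)² + (+0.36734)² + (+0.17874)² = 0.40328
Variance = 0.40328 / 6 = 0.06721
SE* = √0.06721

SE* = 0.259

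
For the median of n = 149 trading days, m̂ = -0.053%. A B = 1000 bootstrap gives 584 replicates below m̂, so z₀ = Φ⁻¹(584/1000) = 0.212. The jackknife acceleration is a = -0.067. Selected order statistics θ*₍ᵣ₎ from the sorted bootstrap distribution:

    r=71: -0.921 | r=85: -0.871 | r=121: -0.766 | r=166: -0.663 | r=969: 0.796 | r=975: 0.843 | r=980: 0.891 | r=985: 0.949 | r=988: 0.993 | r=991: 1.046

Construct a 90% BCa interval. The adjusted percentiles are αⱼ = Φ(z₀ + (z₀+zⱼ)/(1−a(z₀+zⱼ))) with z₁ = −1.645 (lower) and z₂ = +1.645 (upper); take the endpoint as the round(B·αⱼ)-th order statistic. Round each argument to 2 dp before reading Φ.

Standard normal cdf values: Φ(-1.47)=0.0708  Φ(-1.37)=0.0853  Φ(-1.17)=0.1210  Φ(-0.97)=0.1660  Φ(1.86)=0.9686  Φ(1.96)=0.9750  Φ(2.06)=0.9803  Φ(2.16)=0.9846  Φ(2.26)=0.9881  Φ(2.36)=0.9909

(-0.871, 0.796)

Lower: z₀ + z₁ = 0.212 + (-1.645) = -1.433; 1 − a(z₀+z₁) = 1 − (-0.067)(-1.433) = 0.9040; argument = 0.212 + (-1.433)/0.9040 = -1.3732 → -1.37.
α₁ = Φ(-1.37) = 0.0853; rank = round(1000 × 0.0853) = 85; θ*₍85₎ = -0.871.
Upper: z₀ + z₂ = 1.857; 1 − a(z₀+z₂) = 1.1244; argument = 1.8635 → 1.86; α₂ = 0.9686; rank = 969; θ*₍969₎ = 0.796.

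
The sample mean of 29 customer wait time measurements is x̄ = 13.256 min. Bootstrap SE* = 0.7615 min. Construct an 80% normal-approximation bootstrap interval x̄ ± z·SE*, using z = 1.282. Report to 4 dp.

(12.2798, 14.2322)

Margin = 1.282 × 0.7615 = 0.97624
Interval: 13.256 ± 0.97624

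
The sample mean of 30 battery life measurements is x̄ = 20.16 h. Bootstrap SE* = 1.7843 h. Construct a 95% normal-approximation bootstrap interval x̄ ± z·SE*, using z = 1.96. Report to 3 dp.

Margin = 1.96 × 1.7843 = 3.4972
Interval: 20.16 ± 3.4972

(16.663, 23.657)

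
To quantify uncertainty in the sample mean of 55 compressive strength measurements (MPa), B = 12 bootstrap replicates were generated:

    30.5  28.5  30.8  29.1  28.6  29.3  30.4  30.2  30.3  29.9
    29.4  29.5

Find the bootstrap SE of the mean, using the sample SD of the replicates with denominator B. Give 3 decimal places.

Bootstrap SE is the standard deviation of the 12 replicate means.
Mean of replicates: (30.5 + 28.5 + 30.8 + 29.1 + 28.6 + 29.3 + 30.4 + 30.2 + 30.3 + 29.9 + 29.4 + 29.5) / 12 = 356.5000 / 12 = 29.7083
Sum of squared deviations: (+0.7917)² + (−1.2083)² + (+1.0917)² + (−0.6083)² + (−1.1083)² + (−0.4083)² + (+0.6917)² + (+0.4917)² + (+0.5917)² + (+0.1917)² + (−0.3083)² + (−0.2083)² = 6.2892
Variance = 6.2892 / 12 = 0.5241
SE* = √0.5241

SE* = 0.724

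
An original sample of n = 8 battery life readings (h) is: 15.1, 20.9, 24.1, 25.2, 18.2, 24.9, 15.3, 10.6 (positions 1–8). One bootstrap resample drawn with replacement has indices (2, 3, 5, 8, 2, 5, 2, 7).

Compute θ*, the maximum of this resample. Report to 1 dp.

Resample values: 20.9, 24.1, 18.2, 10.6, 20.9, 18.2, 20.9, 15.3.
Maximum = 24.1

θ* = 24.1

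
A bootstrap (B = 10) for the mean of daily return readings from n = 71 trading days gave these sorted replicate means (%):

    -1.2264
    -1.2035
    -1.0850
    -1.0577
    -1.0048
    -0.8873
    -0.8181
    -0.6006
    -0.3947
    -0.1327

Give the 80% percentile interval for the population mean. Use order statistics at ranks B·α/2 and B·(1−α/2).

(-1.2264, -0.3947)

α = 0.20; lower rank = 10 × 0.100 = 1; upper rank = 10 × 0.900 = 9.
The 1st smallest replicate is -1.2264; the 9th is -0.3947.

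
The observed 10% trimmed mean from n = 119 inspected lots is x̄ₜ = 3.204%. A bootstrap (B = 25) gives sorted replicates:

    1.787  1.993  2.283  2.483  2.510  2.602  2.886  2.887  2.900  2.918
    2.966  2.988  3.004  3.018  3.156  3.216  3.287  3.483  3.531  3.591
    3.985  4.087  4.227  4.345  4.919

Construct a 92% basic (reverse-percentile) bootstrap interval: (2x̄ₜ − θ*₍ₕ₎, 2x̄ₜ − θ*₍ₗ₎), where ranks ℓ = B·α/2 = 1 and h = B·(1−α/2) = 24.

Percentile endpoints at ranks 1 and 24: θ*₍1₎ = 1.787, θ*₍24₎ = 4.345.
Basic interval reflects these around x̄ₜ:
  lower = 2 × 3.204 − 4.345 = 2.063
  upper = 2 × 3.204 − 1.787 = 4.621

(2.063, 4.621)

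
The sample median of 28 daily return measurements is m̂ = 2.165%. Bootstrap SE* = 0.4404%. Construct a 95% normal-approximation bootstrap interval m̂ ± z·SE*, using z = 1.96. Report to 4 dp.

Margin = 1.96 × 0.4404 = 0.86318
Interval: 2.165 ± 0.86318

(1.3018, 3.0282)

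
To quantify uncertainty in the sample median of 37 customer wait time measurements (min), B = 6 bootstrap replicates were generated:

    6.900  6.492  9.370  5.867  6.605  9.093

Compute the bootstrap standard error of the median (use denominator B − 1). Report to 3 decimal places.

Bootstrap SE is the standard deviation of the 6 replicate medians.
Mean of replicates: (6.900 + 6.492 + 9.370 + 5.867 + 6.605 + 9.093) / 6 = 44.3270 / 6 = 7.3878
Sum of squared deviations: (−0.4878)² + (−0.8958)² + (+1.9822)² + (−1.5208)² + (−0.7828)² + (+1.7052)² = 10.8028
Variance = 10.8028 / 5 = 2.1606
SE* = √2.1606

SE* = 1.470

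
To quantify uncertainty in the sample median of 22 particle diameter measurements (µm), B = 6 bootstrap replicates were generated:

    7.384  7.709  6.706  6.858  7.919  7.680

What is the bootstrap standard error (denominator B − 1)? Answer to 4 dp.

Bootstrap SE is the standard deviation of the 6 replicate medians.
Mean of replicates: (7.384 + 7.709 + 6.706 + 6.858 + 7.919 + 7.680) / 6 = 44.25600 / 6 = 7.37600
Sum of squared deviations: (+0.00800)² + (+0.33300)² + (−0.67000)² + (−0.51800)² + (+0.54300)² + (+0.30400)² = 1.21544
Variance = 1.21544 / 5 = 0.24309
SE* = √0.24309

SE* = 0.4930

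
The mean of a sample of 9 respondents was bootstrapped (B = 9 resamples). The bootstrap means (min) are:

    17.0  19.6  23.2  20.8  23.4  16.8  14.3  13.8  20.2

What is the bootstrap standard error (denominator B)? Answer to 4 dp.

Bootstrap SE is the standard deviation of the 9 replicate means.
Mean of replicates: (17.0 + 19.6 + 23.2 + 20.8 + 23.4 + 16.8 + 14.3 + 13.8 + 20.2) / 9 = 169.10000 / 9 = 18.78889
Sum of squared deviations: (−1.78889)² + (+0.81111)² + (+4.41111)² + (+2.01111)² + (+4.61111)² + (−1.98889)² + (−4.48889)² + (−4.98889)² + (+1.41111)² = 99.60889
Variance = 99.60889 / 9 = 11.06765
SE* = √11.06765

SE* = 3.3268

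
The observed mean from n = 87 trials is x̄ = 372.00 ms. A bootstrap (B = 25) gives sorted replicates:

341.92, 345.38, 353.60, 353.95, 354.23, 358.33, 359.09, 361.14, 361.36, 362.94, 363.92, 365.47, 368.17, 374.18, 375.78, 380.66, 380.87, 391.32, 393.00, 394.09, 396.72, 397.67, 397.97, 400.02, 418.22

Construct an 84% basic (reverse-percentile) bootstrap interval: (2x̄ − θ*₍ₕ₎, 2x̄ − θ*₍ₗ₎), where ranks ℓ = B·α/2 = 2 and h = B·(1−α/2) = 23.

Percentile endpoints at ranks 2 and 23: θ*₍2₎ = 345.38, θ*₍23₎ = 397.97.
Basic interval reflects these around x̄:
  lower = 2 × 372.00 − 397.97 = 346.03
  upper = 2 × 372.00 − 345.38 = 398.62

(346.03, 398.62)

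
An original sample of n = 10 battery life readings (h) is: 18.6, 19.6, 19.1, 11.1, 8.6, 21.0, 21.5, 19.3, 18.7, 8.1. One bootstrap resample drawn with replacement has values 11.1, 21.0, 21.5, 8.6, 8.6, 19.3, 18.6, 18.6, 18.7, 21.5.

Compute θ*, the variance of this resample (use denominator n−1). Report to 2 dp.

θ* = 27.23

Mean = 16.7500; sum of squared deviations = 245.1050
s² = 245.1050 / 9 = 27.2339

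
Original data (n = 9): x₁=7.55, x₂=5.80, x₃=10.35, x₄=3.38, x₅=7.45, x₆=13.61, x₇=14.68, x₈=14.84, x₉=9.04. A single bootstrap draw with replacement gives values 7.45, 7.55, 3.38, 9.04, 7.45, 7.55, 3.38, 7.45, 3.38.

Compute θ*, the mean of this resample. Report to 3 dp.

Mean = (7.45 + 7.55 + 3.38 + 9.04 + 7.45 + 7.55 + 3.38 + 7.45 + 3.38) / 9 = 56.630 / 9 = 6.292

θ* = 6.292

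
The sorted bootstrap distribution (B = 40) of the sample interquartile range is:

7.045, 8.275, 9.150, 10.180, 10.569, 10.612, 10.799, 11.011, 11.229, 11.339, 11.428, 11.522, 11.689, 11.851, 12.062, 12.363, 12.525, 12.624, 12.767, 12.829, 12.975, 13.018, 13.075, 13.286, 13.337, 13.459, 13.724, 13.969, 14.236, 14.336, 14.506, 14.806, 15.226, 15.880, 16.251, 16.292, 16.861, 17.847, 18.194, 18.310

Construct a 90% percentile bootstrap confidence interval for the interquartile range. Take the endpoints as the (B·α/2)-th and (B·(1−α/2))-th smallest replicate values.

(8.275, 17.847)

α = 0.10; lower rank = 40 × 0.050 = 2; upper rank = 40 × 0.950 = 38.
The 2nd smallest replicate is 8.275; the 38th is 17.847.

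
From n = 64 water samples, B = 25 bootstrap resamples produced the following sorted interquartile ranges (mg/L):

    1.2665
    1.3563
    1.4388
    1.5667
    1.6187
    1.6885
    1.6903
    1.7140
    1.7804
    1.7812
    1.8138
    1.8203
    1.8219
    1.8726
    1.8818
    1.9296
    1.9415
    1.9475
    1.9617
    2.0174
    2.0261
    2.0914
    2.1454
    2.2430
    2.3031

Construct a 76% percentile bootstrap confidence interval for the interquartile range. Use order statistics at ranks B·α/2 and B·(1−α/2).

(1.4388, 2.0914)

α = 0.24; lower rank = 25 × 0.120 = 3; upper rank = 25 × 0.880 = 22.
The 3rd smallest replicate is 1.4388; the 22nd is 2.0914.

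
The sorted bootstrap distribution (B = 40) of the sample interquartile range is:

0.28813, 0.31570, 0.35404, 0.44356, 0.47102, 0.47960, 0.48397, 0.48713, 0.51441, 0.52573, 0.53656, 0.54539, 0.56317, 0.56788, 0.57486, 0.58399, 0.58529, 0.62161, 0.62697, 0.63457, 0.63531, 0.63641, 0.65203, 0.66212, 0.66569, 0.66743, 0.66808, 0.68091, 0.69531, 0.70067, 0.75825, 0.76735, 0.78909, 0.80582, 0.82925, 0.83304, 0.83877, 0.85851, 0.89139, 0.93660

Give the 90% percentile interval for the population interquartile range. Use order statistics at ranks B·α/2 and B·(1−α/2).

α = 0.10; lower rank = 40 × 0.050 = 2; upper rank = 40 × 0.950 = 38.
The 2nd smallest replicate is 0.31570; the 38th is 0.85851.

(0.31570, 0.85851)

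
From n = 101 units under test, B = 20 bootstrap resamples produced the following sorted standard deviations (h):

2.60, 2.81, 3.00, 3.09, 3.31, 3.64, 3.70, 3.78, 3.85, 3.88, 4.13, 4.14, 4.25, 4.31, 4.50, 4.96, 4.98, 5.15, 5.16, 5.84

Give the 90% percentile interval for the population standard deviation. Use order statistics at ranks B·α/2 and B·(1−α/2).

(2.60, 5.16)

α = 0.10; lower rank = 20 × 0.050 = 1; upper rank = 20 × 0.950 = 19.
The 1st smallest replicate is 2.60; the 19th is 5.16.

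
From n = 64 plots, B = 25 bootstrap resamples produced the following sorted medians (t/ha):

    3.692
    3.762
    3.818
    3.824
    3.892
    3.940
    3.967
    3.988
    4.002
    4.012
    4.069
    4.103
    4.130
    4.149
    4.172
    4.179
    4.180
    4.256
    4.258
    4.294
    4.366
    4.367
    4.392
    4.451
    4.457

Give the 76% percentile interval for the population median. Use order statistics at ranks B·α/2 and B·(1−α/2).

(3.818, 4.367)

α = 0.24; lower rank = 25 × 0.120 = 3; upper rank = 25 × 0.880 = 22.
The 3rd smallest replicate is 3.818; the 22nd is 4.367.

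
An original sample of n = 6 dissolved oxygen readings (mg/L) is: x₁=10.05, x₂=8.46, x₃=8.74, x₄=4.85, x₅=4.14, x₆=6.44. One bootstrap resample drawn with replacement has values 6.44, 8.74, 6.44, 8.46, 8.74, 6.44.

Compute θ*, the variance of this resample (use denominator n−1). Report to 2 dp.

Mean = 7.5433; sum of squared deviations = 7.3563
s² = 7.3563 / 5 = 1.4713

θ* = 1.47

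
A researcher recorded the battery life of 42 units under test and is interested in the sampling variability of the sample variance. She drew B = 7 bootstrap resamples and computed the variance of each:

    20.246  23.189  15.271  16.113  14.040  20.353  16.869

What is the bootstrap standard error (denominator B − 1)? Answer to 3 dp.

SE* = 3.303

Bootstrap SE is the standard deviation of the 7 replicate variances.
Mean of replicates: (20.246 + 23.189 + 15.271 + 16.113 + 14.040 + 20.353 + 16.869) / 7 = 126.0810 / 7 = 18.0116
Sum of squared deviations: (+2.2344)² + (+5.1774)² + (−2.7406)² + (−1.8986)² + (−3.9716)² + (+2.3414)² + (−1.1426)² = 65.4749
Variance = 65.4749 / 6 = 10.9125
SE* = √10.9125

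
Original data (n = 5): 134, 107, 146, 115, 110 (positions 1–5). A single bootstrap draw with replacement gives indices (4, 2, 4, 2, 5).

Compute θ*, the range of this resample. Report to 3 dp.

Resample values: 115, 107, 115, 107, 110.
Range = 115 − 107 = 8.000

θ* = 8.000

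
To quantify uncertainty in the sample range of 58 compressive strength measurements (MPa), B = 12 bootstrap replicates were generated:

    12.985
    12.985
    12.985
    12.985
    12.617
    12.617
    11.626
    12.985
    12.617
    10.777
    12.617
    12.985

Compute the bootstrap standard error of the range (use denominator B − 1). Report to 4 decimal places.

SE* = 0.6841

Bootstrap SE is the standard deviation of the 12 replicate ranges.
Mean of replicates: (12.985 + 12.985 + 12.985 + 12.985 + 12.617 + 12.617 + 11.626 + 12.985 + 12.617 + 10.777 + 12.617 + 12.985) / 12 = 150.78100 / 12 = 12.56508
Sum of squared deviations: (+0.41992)² + (+0.41992)² + (+0.41992)² + (+0.41992)² + (+0.05192)² + (+0.05192)² + (−0.93908)² + (+0.41992)² + (+0.05192)² + (−1.78808)² + (+0.05192)² + (+0.41992)² = 5.14788
Variance = 5.14788 / 11 = 0.46799
SE* = √0.46799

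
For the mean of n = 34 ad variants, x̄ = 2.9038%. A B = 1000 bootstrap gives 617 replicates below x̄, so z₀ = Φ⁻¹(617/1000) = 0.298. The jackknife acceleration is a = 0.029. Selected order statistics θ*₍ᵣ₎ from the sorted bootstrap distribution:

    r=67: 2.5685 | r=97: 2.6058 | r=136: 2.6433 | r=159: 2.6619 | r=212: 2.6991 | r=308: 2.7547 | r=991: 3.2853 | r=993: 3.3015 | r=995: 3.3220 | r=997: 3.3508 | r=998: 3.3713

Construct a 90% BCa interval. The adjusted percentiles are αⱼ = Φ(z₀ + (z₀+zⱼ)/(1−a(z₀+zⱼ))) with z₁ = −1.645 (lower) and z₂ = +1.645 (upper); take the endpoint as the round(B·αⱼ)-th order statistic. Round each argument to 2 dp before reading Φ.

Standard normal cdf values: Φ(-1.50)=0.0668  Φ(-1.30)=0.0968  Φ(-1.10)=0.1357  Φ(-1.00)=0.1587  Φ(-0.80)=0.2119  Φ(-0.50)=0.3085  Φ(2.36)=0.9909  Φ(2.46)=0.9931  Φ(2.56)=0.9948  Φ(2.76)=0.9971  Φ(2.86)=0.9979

Lower: z₀ + z₁ = 0.298 + (-1.645) = -1.347; 1 − a(z₀+z₁) = 1 − (0.029)(-1.347) = 1.0391; argument = 0.298 + (-1.347)/1.0391 = -0.9984 → -1.00.
α₁ = Φ(-1.00) = 0.1587; rank = round(1000 × 0.1587) = 159; θ*₍159₎ = 2.6619.
Upper: z₀ + z₂ = 1.943; 1 − a(z₀+z₂) = 0.9437; argument = 2.3570 → 2.36; α₂ = 0.9909; rank = 991; θ*₍991₎ = 3.2853.

(2.6619, 3.2853)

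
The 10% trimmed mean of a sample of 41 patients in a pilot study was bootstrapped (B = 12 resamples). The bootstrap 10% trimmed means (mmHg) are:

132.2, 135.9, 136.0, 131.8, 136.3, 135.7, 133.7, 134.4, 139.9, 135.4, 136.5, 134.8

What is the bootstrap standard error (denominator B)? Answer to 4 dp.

Bootstrap SE is the standard deviation of the 12 replicate 10% trimmed means.
Mean of replicates: (132.2 + 135.9 + 136.0 + 131.8 + 136.3 + 135.7 + 133.7 + 134.4 + 139.9 + 135.4 + 136.5 + 134.8) / 12 = 1622.60000 / 12 = 135.21667
Sum of squared deviations: (−3.01667)² + (+0.68333)² + (+0.78333)² + (−3.41667)² + (+1.08333)² + (+0.48333)² + (−1.51667)² + (−0.81667)² + (+4.68333)² + (+0.18333)² + (+1.28333)² + (−0.41667)² = 50.01667
Variance = 50.01667 / 12 = 4.16806
SE* = √4.16806

SE* = 2.0416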